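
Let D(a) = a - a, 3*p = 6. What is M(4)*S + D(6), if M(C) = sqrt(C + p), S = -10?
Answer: -10*sqrt(6) ≈ -24.495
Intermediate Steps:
p = 2 (p = (1/3)*6 = 2)
M(C) = sqrt(2 + C) (M(C) = sqrt(C + 2) = sqrt(2 + C))
D(a) = 0
M(4)*S + D(6) = sqrt(2 + 4)*(-10) + 0 = sqrt(6)*(-10) + 0 = -10*sqrt(6) + 0 = -10*sqrt(6)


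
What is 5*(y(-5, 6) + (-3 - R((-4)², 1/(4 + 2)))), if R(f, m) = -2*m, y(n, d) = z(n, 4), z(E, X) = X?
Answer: 20/3 ≈ 6.6667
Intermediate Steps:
y(n, d) = 4
5*(y(-5, 6) + (-3 - R((-4)², 1/(4 + 2)))) = 5*(4 + (-3 - (-2)/(4 + 2))) = 5*(4 + (-3 - (-2)/6)) = 5*(4 + (-3 - 1*(-⅓))) = 5*(4 + (-3 + ⅓)) = 5*(4 - 8/3) = 5*(4/3) = 20/3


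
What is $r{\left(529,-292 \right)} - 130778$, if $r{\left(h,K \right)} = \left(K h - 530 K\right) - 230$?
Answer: $-130716$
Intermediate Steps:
$r{\left(h,K \right)} = -230 - 530 K + K h$ ($r{\left(h,K \right)} = \left(- 530 K + K h\right) - 230 = -230 - 530 K + K h$)
$r{\left(529,-292 \right)} - 130778 = \left(-230 - -154760 - 154468\right) - 130778 = \left(-230 + 154760 - 154468\right) - 130778 = 62 - 130778 = -130716$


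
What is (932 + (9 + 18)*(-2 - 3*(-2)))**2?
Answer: 1081600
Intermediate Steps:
(932 + (9 + 18)*(-2 - 3*(-2)))**2 = (932 + 27*(-2 + 6))**2 = (932 + 27*4)**2 = (932 + 108)**2 = 1040**2 = 1081600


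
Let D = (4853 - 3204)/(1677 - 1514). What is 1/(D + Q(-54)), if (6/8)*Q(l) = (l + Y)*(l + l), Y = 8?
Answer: 163/1081361 ≈ 0.00015074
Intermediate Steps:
D = 1649/163 ≈ 10.117
Q(l) = 8*l*(8 + l)/3 (Q(l) = 4*((l + 8)*(l + l))/3 = 4*((8 + l)*(2*l))/3 = 4*(2*l*(8 + l))/3 = 8*l*(8 + l)/3)
1/(D + Q(-54)) = 1/(1649/163 + (8/3)*(-54)*(8 - 54)) = 1/(1649/163 + (8/3)*(-54)*(-46)) = 1/(1649/163 + 6624) = 1/(1081361/163) = 163/1081361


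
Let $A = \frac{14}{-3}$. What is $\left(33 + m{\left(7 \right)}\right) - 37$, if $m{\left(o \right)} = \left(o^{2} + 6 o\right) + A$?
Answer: $\frac{247}{3} \approx 82.333$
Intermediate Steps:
$A = - \frac{14}{3}$ ($A = 14 \left(- \frac{1}{3}\right) = - \frac{14}{3} \approx -4.6667$)
$m{\left(o \right)} = - \frac{14}{3} + o^{2} + 6 o$ ($m{\left(o \right)} = \left(o^{2} + 6 o\right) - \frac{14}{3} = - \frac{14}{3} + o^{2} + 6 o$)
$\left(33 + m{\left(7 \right)}\right) - 37 = \left(33 + \left(- \frac{14}{3} + 7^{2} + 6 \cdot 7\right)\right) - 37 = \left(33 + \left(- \frac{14}{3} + 49 + 42\right)\right) - 37 = \left(33 + \frac{259}{3}\right) - 37 = \frac{358}{3} - 37 = \frac{247}{3}$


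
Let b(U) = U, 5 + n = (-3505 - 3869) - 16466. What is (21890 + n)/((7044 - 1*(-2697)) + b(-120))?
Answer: -1955/9621 ≈ -0.20320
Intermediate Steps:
n = -23845 (n = -5 + ((-3505 - 3869) - 16466) = -5 + (-7374 - 16466) = -5 - 23840 = -23845)
(21890 + n)/((7044 - 1*(-2697)) + b(-120)) = (21890 - 23845)/((7044 - 1*(-2697)) - 120) = -1955/((7044 + 2697) - 120) = -1955/(9741 - 120) = -1955/9621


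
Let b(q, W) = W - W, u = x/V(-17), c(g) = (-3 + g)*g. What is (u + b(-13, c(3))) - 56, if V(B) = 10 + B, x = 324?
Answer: -716/7 ≈ -102.29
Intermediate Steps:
c(g) = g*(-3 + g)
u = -324/7 (u = 324/(10 - 17) = 324/(-7) = 324*(-⅐) = -324/7 ≈ -46.286)
b(q, W) = 0
(u + b(-13, c(3))) - 56 = (-324/7 + 0) - 56 = -324/7 - 56 = -716/7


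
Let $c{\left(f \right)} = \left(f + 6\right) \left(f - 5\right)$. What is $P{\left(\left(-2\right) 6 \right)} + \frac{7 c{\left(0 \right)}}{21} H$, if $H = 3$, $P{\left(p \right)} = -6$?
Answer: $-36$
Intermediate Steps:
$c{\left(f \right)} = \left(-5 + f\right) \left(6 + f\right)$ ($c{\left(f \right)} = \left(6 + f\right) \left(-5 + f\right) = \left(-5 + f\right) \left(6 + f\right)$)
$P{\left(\left(-2\right) 6 \right)} + \frac{7 c{\left(0 \right)}}{21} H = -6 + \frac{7 \left(-30 + 0 + 0^{2}\right)}{21} \cdot 3 = -6 + 7 \left(-30 + 0 + 0\right) \frac{1}{21} \cdot 3 = -6 + 7 \left(-30\right) \frac{1}{21} \cdot 3 = -6 + \left(-210\right) \frac{1}{21} \cdot 3 = -6 - 30 = -36$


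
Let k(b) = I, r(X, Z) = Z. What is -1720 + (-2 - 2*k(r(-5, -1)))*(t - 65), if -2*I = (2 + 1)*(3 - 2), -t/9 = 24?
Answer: -2001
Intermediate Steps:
t = -216 (t = -9*24 = -216)
I = -3/2 (I = -(2 + 1)*(3 - 2)/2 = -3/2 ≈ -1.5000)
k(b) = -3/2
-1720 + (-2 - 2*k(r(-5, -1)))*(t - 65) = -1720 + (-2 - 2*(-3/2))*(-216 - 65) = -1720 + (-2 + 3)*(-281) = -1720 + 1*(-281) = -1720 - 281 = -2001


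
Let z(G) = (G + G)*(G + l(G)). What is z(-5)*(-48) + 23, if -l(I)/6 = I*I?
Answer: -74377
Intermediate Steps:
l(I) = -6*I² (l(I) = -6*I*I = -6*I²)
z(G) = 2*G*(G - 6*G²) (z(G) = (G + G)*(G - 6*G²) = (2*G)*(G - 6*G²) = 2*G*(G - 6*G²))
z(-5)*(-48) + 23 = ((-5)²*(2 - 12*(-5)))*(-48) + 23 = (25*(2 + 60))*(-48) + 23 = (25*62)*(-48) + 23 = 1550*(-48) + 23 = -74400 + 23 = -74377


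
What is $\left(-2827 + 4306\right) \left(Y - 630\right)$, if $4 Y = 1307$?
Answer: $- \frac{1794027}{4} \approx -4.4851 \cdot 10^{5}$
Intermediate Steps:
$Y = \frac{1307}{4}$ ($Y = \frac{1}{4} \cdot 1307 = \frac{1307}{4} \approx 326.75$)
$\left(-2827 + 4306\right) \left(Y - 630\right) = \left(-2827 + 4306\right) \left(\frac{1307}{4} - 630\right) = 1479 \left(- \frac{1213}{4}\right) = - \frac{1794027}{4}$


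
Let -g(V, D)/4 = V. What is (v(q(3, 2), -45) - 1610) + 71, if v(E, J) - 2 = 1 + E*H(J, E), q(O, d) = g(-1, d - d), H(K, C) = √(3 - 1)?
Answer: -1536 + 4*√2 ≈ -1530.3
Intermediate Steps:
H(K, C) = √2
g(V, D) = -4*V
q(O, d) = 4 (q(O, d) = -4*(-1) = 4)
v(E, J) = 3 + E*√2 (v(E, J) = 2 + (1 + E*√2) = 3 + E*√2)
(v(q(3, 2), -45) - 1610) + 71 = ((3 + 4*√2) - 1610) + 71 = (-1607 + 4*√2) + 71 = -1536 + 4*√2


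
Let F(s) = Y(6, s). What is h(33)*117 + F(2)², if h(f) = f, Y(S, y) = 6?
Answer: 3897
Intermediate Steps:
F(s) = 6
h(33)*117 + F(2)² = 33*117 + 6² = 3861 + 36 = 3897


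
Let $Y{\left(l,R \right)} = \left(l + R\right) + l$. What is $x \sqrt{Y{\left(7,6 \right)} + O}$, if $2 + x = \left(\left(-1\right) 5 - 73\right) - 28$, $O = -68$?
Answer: $- 432 i \sqrt{3} \approx - 748.25 i$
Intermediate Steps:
$Y{\left(l,R \right)} = R + 2 l$ ($Y{\left(l,R \right)} = \left(R + l\right) + l = R + 2 l$)
$x = -108$ ($x = -2 - 106 = -108$)
$x \sqrt{Y{\left(7,6 \right)} + O} = - 108 \sqrt{\left(6 + 2 \cdot 7\right) - 68} = - 108 \sqrt{\left(6 + 14\right) - 68} = - 108 \sqrt{20 - 68} = - 108 \sqrt{-48} = - 108 \cdot 4 i \sqrt{3} = - 432 i \sqrt{3}$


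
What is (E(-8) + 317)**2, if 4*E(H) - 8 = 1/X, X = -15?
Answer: 366301321/3600 ≈ 1.0175e+5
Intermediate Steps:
E(H) = 119/60 (E(H) = 2 + (1/4)/(-15) = 2 + (1/4)*(-1/15) = 2 - 1/60 = 119/60)
(E(-8) + 317)**2 = (119/60 + 317)**2 = (19139/60)**2 = 366301321/3600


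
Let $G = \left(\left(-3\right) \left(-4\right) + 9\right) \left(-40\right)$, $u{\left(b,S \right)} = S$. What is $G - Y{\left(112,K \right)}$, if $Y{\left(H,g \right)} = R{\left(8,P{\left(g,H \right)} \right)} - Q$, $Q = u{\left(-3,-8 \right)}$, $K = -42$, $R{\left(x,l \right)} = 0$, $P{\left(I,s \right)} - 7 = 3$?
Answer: $-848$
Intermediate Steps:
$P{\left(I,s \right)} = 10$ ($P{\left(I,s \right)} = 7 + 3 = 10$)
$Q = -8$
$G = -840$ ($G = \left(12 + 9\right) \left(-40\right) = 21 \left(-40\right) = -840$)
$Y{\left(H,g \right)} = 8$ ($Y{\left(H,g \right)} = 0 - -8 = 0 + 8 = 8$)
$G - Y{\left(112,K \right)} = -840 - 8 = -848$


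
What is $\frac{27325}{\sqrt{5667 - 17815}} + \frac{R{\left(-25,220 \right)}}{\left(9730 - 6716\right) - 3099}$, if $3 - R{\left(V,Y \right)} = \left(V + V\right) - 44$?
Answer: $- \frac{97}{85} - \frac{27325 i \sqrt{3037}}{6074} \approx -1.1412 - 247.92 i$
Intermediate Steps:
$R{\left(V,Y \right)} = 47 - 2 V$ ($R{\left(V,Y \right)} = 3 - \left(\left(V + V\right) - 44\right) = 3 - \left(2 V - 44\right) = 3 - \left(-44 + 2 V\right) = 47 - 2 V$)
$\frac{27325}{\sqrt{5667 - 17815}} + \frac{R{\left(-25,220 \right)}}{\left(9730 - 6716\right) - 3099} = \frac{27325}{\sqrt{5667 - 17815}} + \frac{47 - -50}{\left(9730 - 6716\right) - 3099} = \frac{27325}{\sqrt{-12148}} + \frac{47 + 50}{3014 - 3099} = \frac{27325}{2 i \sqrt{3037}} + \frac{97}{-85} = 27325 \left(- \frac{i \sqrt{3037}}{6074}\right) + 97 \left(- \frac{1}{85}\right) = - \frac{27325 i \sqrt{3037}}{6074} - \frac{97}{85} = - \frac{97}{85} - \frac{27325 i \sqrt{3037}}{6074}$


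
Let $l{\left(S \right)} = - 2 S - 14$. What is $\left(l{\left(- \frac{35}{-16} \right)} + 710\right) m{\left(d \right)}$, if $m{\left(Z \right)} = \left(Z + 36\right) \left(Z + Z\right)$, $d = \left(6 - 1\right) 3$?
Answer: $\frac{4232745}{4} \approx 1.0582 \cdot 10^{6}$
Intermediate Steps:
$d = 15$ ($d = 5 \cdot 3 = 15$)
$m{\left(Z \right)} = 2 Z \left(36 + Z\right)$ ($m{\left(Z \right)} = \left(36 + Z\right) 2 Z = 2 Z \left(36 + Z\right)$)
$l{\left(S \right)} = -14 - 2 S$
$\left(l{\left(- \frac{35}{-16} \right)} + 710\right) m{\left(d \right)} = \left(\left(-14 - 2 \left(- \frac{35}{-16}\right)\right) + 710\right) 2 \cdot 15 \left(36 + 15\right) = \left(\left(-14 - 2 \left(\left(-35\right) \left(- \frac{1}{16}\right)\right)\right) + 710\right) 2 \cdot 15 \cdot 51 = \left(\left(-14 - \frac{35}{8}\right) + 710\right) 1530 = \left(- \frac{147}{8} + 710\right) 1530 = \frac{5533}{8} \cdot 1530 = \frac{4232745}{4}$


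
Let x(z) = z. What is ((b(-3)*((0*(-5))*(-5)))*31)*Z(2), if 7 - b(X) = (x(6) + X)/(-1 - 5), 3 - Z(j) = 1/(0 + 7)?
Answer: 0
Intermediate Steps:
Z(j) = 20/7 (Z(j) = 3 - 1/(0 + 7) = 3 - 1/7 = 3 - 1*⅐ = 3 - ⅐ = 20/7)
b(X) = 8 + X/6 (b(X) = 7 - (6 + X)/(-1 - 5) = 7 - (6 + X)/(-6) = 7 - (6 + X)*(-1)/6 = 7 - (-1 - X/6) = 7 + (1 + X/6) = 8 + X/6)
((b(-3)*((0*(-5))*(-5)))*31)*Z(2) = (((8 + (⅙)*(-3))*((0*(-5))*(-5)))*31)*(20/7) = (((8 - ½)*(0*(-5)))*31)*(20/7) = (((15/2)*0)*31)*(20/7) = (0*31)*(20/7) = 0*(20/7) = 0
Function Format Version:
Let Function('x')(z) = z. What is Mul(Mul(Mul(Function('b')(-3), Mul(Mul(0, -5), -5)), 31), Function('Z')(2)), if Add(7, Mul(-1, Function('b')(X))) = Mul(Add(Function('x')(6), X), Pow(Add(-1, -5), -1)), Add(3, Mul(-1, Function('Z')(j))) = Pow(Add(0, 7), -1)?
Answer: 0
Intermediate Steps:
Function('Z')(j) = Rational(20, 7) (Function('Z')(j) = Add(3, Mul(-1, Pow(Add(0, 7), -1))) = Add(3, Mul(-1, Pow(7, -1))) = Add(3, Mul(-1, Rational(1, 7))) = Add(3, Rational(-1, 7)) = Rational(20, 7))
Function('b')(X) = Add(8, Mul(Rational(1, 6), X)) (Function('b')(X) = Add(7, Mul(-1, Mul(Add(6, X), Pow(Add(-1, -5), -1)))) = Add(7, Mul(-1, Mul(Add(6, X), Pow(-6, -1)))) = Add(7, Mul(-1, Mul(Add(6, X), Rational(-1, 6)))) = Add(7, Mul(-1, Add(-1, Mul(Rational(-1, 6), X)))) = Add(7, Add(1, Mul(Rational(1, 6), X))) = Add(8, Mul(Rational(1, 6), X)))
Mul(Mul(Mul(Function('b')(-3), Mul(Mul(0, -5), -5)), 31), Function('Z')(2)) = Mul(Mul(Mul(Add(8, Mul(Rational(1, 6), -3)), Mul(Mul(0, -5), -5)), 31), Rational(20, 7)) = Mul(Mul(Mul(Add(8, Rational(-1, 2)), Mul(0, -5)), 31), Rational(20, 7)) = Mul(Mul(Mul(Rational(15, 2), 0), 31), Rational(20, 7)) = Mul(Mul(0, 31), Rational(20, 7)) = Mul(0, Rational(20, 7)) = 0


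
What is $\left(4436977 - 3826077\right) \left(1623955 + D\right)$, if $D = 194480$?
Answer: $1110881941500$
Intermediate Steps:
$\left(4436977 - 3826077\right) \left(1623955 + D\right) = \left(4436977 - 3826077\right) \left(1623955 + 194480\right) = 610900 \cdot 1818435 = 1110881941500$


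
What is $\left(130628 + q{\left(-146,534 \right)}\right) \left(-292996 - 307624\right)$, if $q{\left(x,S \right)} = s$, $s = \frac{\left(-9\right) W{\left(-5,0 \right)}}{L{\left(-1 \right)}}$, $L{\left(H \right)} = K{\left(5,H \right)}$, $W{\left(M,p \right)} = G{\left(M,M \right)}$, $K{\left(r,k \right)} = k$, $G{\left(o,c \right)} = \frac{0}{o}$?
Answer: $-78457789360$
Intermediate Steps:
$G{\left(o,c \right)} = 0$
$W{\left(M,p \right)} = 0$
$L{\left(H \right)} = H$
$s = 0$ ($s = \frac{\left(-9\right) 0}{-1} = 0 \left(-1\right) = 0$)
$q{\left(x,S \right)} = 0$
$\left(130628 + q{\left(-146,534 \right)}\right) \left(-292996 - 307624\right) = \left(130628 + 0\right) \left(-292996 - 307624\right) = 130628 \left(-600620\right) = -78457789360$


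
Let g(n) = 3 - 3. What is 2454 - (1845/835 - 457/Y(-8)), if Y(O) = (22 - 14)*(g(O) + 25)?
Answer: 81966119/33400 ≈ 2454.1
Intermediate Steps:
g(n) = 0
Y(O) = 200 (Y(O) = (22 - 14)*(0 + 25) = 8*25 = 200)
2454 - (1845/835 - 457/Y(-8)) = 2454 - (1845/835 - 457/200) = 2454 - (1845*(1/835) - 457*1/200) = 2454 - (369/167 - 457/200) = 2454 - 1*(-2519/33400) = 2454 + 2519/33400 = 81966119/33400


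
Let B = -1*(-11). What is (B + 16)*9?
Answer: 243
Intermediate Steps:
B = 11
(B + 16)*9 = (11 + 16)*9 = 27*9 = 243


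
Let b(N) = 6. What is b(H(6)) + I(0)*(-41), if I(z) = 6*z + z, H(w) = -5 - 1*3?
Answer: 6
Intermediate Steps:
H(w) = -8 (H(w) = -5 - 3 = -8)
I(z) = 7*z
b(H(6)) + I(0)*(-41) = 6 + (7*0)*(-41) = 6 + 0*(-41) = 6 + 0 = 6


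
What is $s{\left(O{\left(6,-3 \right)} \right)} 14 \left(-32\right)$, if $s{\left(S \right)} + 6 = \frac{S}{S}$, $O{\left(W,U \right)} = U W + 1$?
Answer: $2240$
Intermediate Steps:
$O{\left(W,U \right)} = 1 + U W$
$s{\left(S \right)} = -5$ ($s{\left(S \right)} = -6 + \frac{S}{S} = -6 + 1 = -5$)
$s{\left(O{\left(6,-3 \right)} \right)} 14 \left(-32\right) = \left(-5\right) 14 \left(-32\right) = \left(-70\right) \left(-32\right) = 2240$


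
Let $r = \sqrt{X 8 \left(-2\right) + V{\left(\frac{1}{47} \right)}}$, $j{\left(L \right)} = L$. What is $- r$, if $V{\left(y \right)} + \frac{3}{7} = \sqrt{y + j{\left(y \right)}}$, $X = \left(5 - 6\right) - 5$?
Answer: $- \frac{\sqrt{10344747 + 2303 \sqrt{94}}}{329} \approx -9.7866$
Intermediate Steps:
$X = -6$ ($X = \left(5 - 6\right) - 5 = -1 - 5 = -6$)
$V{\left(y \right)} = - \frac{3}{7} + \sqrt{2} \sqrt{y}$ ($V{\left(y \right)} = - \frac{3}{7} + \sqrt{y + y} = - \frac{3}{7} + \sqrt{2 y} = - \frac{3}{7} + \sqrt{2} \sqrt{y}$)
$r = \sqrt{\frac{669}{7} + \frac{\sqrt{94}}{47}}$ ($r = \sqrt{\left(-6\right) 8 \left(-2\right) - \left(\frac{3}{7} - \sqrt{2} \sqrt{\frac{1}{47}}\right)} = \sqrt{\left(-48\right) \left(-2\right) - \left(\frac{3}{7} - \frac{\sqrt{2}}{\sqrt{47}}\right)} = \sqrt{96 - \left(\frac{3}{7} - \sqrt{2} \frac{\sqrt{47}}{47}\right)} = \sqrt{96 - \left(\frac{3}{7} - \frac{\sqrt{94}}{47}\right)} = \sqrt{\frac{669}{7} + \frac{\sqrt{94}}{47}} \approx 9.7866$)
$- r = - \frac{\sqrt{10344747 + 2303 \sqrt{94}}}{329}$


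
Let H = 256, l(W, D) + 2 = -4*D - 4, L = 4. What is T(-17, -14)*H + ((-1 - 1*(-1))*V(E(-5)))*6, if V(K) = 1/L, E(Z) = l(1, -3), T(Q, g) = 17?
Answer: 4352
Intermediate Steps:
l(W, D) = -6 - 4*D (l(W, D) = -2 + (-4*D - 4) = -2 + (-4 - 4*D) = -6 - 4*D)
E(Z) = 6 (E(Z) = -6 - 4*(-3) = -6 + 12 = 6)
V(K) = ¼ (V(K) = 1/4 = ¼)
T(-17, -14)*H + ((-1 - 1*(-1))*V(E(-5)))*6 = 17*256 + ((-1 - 1*(-1))*(¼))*6 = 4352 + ((-1 + 1)*(¼))*6 = 4352 + (0*(¼))*6 = 4352 + 0*6 = 4352 + 0 = 4352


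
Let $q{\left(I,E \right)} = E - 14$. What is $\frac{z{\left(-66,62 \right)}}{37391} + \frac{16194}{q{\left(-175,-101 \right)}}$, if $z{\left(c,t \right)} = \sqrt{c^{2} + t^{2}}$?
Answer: $- \frac{16194}{115} + \frac{10 \sqrt{82}}{37391} \approx -140.81$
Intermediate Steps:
$q{\left(I,E \right)} = -14 + E$ ($q{\left(I,E \right)} = E - 14 = -14 + E$)
$\frac{z{\left(-66,62 \right)}}{37391} + \frac{16194}{q{\left(-175,-101 \right)}} = \frac{\sqrt{\left(-66\right)^{2} + 62^{2}}}{37391} + \frac{16194}{-14 - 101} = \sqrt{4356 + 3844} \cdot \frac{1}{37391} + \frac{16194}{-115} = \sqrt{8200} \cdot \frac{1}{37391} + 16194 \left(- \frac{1}{115}\right) = 10 \sqrt{82} \cdot \frac{1}{37391} - \frac{16194}{115} = \frac{10 \sqrt{82}}{37391} - \frac{16194}{115} = - \frac{16194}{115} + \frac{10 \sqrt{82}}{37391}$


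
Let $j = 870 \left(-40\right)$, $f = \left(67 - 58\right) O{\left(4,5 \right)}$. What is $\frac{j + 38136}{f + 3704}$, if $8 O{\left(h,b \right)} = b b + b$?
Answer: $\frac{13344}{14951} \approx 0.89252$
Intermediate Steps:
$O{\left(h,b \right)} = \frac{b}{8} + \frac{b^{2}}{8}$ ($O{\left(h,b \right)} = \frac{b b + b}{8} = \frac{b^{2} + b}{8} = \frac{b + b^{2}}{8} = \frac{b}{8} + \frac{b^{2}}{8}$)
$f = \frac{135}{4}$ ($f = \left(67 - 58\right) \frac{1}{8} \cdot 5 \left(1 + 5\right) = 9 \cdot \frac{1}{8} \cdot 5 \cdot 6 = 9 \cdot \frac{15}{4} = \frac{135}{4} \approx 33.75$)
$j = -34800$
$\frac{j + 38136}{f + 3704} = \frac{-34800 + 38136}{\frac{135}{4} + 3704} = \frac{3336}{\frac{14951}{4}} = 3336 \cdot \frac{4}{14951} = \frac{13344}{14951}$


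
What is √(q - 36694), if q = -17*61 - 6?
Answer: 3*I*√4193 ≈ 194.26*I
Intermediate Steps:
q = -1043 (q = -1037 - 6 = -1043)
√(q - 36694) = √(-1043 - 36694) = √(-37737) = 3*I*√4193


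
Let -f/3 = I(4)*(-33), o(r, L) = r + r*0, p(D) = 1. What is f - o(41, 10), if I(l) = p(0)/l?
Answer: -65/4 ≈ -16.250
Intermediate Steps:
I(l) = 1/l
o(r, L) = r (o(r, L) = r + 0 = r)
f = 99/4 (f = -3*(-33)/4 = -3*(-33/4) = 99/4 ≈ 24.750)
f - o(41, 10) = 99/4 - 1*41 = 99/4 - 41 = -65/4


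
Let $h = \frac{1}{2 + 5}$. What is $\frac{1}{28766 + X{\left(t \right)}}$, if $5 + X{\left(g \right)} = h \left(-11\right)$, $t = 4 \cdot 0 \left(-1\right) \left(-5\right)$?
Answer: $\frac{7}{201316} \approx 3.4771 \cdot 10^{-5}$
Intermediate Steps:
$h = \frac{1}{7} \approx 0.14286$
$t = 0$ ($t = 4 \cdot 0 \left(-5\right) = 0 \left(-5\right) = 0$)
$X{\left(g \right)} = - \frac{46}{7}$ ($X{\left(g \right)} = -5 + \frac{1}{7} \left(-11\right) = -5 - \frac{11}{7} = - \frac{46}{7}$)
$\frac{1}{28766 + X{\left(t \right)}} = \frac{1}{28766 - \frac{46}{7}} = \frac{1}{\frac{201316}{7}} = \frac{7}{201316}$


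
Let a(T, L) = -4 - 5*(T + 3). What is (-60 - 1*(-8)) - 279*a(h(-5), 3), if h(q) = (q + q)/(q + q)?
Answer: 6644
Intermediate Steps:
h(q) = 1 (h(q) = (2*q)/((2*q)) = (2*q)*(1/(2*q)) = 1)
a(T, L) = -19 - 5*T (a(T, L) = -4 - 5*(3 + T) = -4 - (15 + 5*T) = -4 + (-15 - 5*T) = -19 - 5*T)
(-60 - 1*(-8)) - 279*a(h(-5), 3) = (-60 - 1*(-8)) - 279*(-19 - 5*1) = (-60 + 8) - 279*(-19 - 5) = -52 - 279*(-24) = -52 + 6696 = 6644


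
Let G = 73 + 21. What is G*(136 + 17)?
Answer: 14382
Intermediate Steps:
G = 94
G*(136 + 17) = 94*(136 + 17) = 94*153 = 14382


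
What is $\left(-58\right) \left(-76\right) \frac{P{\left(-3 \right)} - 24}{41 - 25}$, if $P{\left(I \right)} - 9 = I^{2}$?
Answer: $-1653$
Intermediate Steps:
$P{\left(I \right)} = 9 + I^{2}$
$\left(-58\right) \left(-76\right) \frac{P{\left(-3 \right)} - 24}{41 - 25} = \left(-58\right) \left(-76\right) \frac{\left(9 + \left(-3\right)^{2}\right) - 24}{41 - 25} = 4408 \frac{\left(9 + 9\right) - 24}{16} = 4408 \left(18 - 24\right) \frac{1}{16} = 4408 \left(\left(-6\right) \frac{1}{16}\right) = 4408 \left(- \frac{3}{8}\right) = -1653$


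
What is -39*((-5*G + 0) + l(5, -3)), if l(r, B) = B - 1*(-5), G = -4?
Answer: -858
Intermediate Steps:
l(r, B) = 5 + B (l(r, B) = B + 5 = 5 + B)
-39*((-5*G + 0) + l(5, -3)) = -39*((-5*(-4) + 0) + (5 - 3)) = -39*((20 + 0) + 2) = -39*(20 + 2) = -39*22 = -858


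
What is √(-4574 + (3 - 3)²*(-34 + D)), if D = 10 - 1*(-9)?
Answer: I*√4574 ≈ 67.631*I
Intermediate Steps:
D = 19 (D = 10 + 9 = 19)
√(-4574 + (3 - 3)²*(-34 + D)) = √(-4574 + (3 - 3)²*(-34 + 19)) = √(-4574 + 0²*(-15)) = √(-4574 + 0*(-15)) = √(-4574 + 0) = √(-4574) = I*√4574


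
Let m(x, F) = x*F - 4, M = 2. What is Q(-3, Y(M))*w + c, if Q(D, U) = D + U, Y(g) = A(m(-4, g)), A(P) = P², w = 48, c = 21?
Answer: 6789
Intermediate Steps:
m(x, F) = -4 + F*x (m(x, F) = F*x - 4 = -4 + F*x)
Y(g) = (-4 - 4*g)² (Y(g) = (-4 + g*(-4))² = (-4 - 4*g)²)
Q(-3, Y(M))*w + c = (-3 + 16*(1 + 2)²)*48 + 21 = (-3 + 16*3²)*48 + 21 = (-3 + 16*9)*48 + 21 = (-3 + 144)*48 + 21 = 141*48 + 21 = 6768 + 21 = 6789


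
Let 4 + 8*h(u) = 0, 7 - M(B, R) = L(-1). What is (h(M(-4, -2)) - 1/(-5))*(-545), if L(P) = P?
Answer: 327/2 ≈ 163.50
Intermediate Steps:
M(B, R) = 8 (M(B, R) = 7 - 1*(-1) = 7 + 1 = 8)
h(u) = -½ (h(u) = -½ + (⅛)*0 = -½ + 0 = -½)
(h(M(-4, -2)) - 1/(-5))*(-545) = (-½ - 1/(-5))*(-545) = (-½ - ⅕*(-1))*(-545) = (-½ + ⅕)*(-545) = -3/10*(-545) = 327/2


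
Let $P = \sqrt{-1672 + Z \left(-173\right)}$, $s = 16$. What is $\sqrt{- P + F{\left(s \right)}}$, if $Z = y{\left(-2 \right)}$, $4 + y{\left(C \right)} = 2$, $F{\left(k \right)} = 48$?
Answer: $\sqrt{48 - i \sqrt{1326}} \approx 7.3569 - 2.4748 i$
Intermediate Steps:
$y{\left(C \right)} = -2$ ($y{\left(C \right)} = -4 + 2 = -2$)
$Z = -2$
$P = i \sqrt{1326}$ ($P = \sqrt{-1672 - -346} = \sqrt{-1672 + 346} = \sqrt{-1326} = i \sqrt{1326} \approx 36.414 i$)
$\sqrt{- P + F{\left(s \right)}} = \sqrt{- i \sqrt{1326} + 48} = \sqrt{48 - i \sqrt{1326}}$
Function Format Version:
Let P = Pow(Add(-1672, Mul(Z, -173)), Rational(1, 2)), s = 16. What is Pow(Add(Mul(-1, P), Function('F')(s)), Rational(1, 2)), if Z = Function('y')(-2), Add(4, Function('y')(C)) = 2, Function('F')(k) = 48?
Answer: Pow(Add(48, Mul(-1, I, Pow(1326, Rational(1, 2)))), Rational(1, 2)) ≈ Add(7.3569, Mul(-2.4748, I))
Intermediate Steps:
Function('y')(C) = -2 (Function('y')(C) = Add(-4, 2) = -2)
Z = -2
P = Mul(I, Pow(1326, Rational(1, 2))) (P = Pow(Add(-1672, Mul(-2, -173)), Rational(1, 2)) = Pow(Add(-1672, 346), Rational(1, 2)) = Pow(-1326, Rational(1, 2)) = Mul(I, Pow(1326, Rational(1, 2))) ≈ Mul(36.414, I))
Pow(Add(Mul(-1, P), Function('F')(s)), Rational(1, 2)) = Pow(Add(Mul(-1, Mul(I, Pow(1326, Rational(1, 2)))), 48), Rational(1, 2)) = Pow(Add(Mul(-1, I, Pow(1326, Rational(1, 2))), 48), Rational(1, 2)) = Pow(Add(48, Mul(-1, I, Pow(1326, Rational(1, 2)))), Rational(1, 2))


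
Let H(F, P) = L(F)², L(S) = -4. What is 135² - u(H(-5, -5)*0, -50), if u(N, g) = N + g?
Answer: 18275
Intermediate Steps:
H(F, P) = 16 (H(F, P) = (-4)² = 16)
135² - u(H(-5, -5)*0, -50) = 135² - (16*0 - 50) = 18225 - (0 - 50) = 18225 - 1*(-50) = 18225 + 50 = 18275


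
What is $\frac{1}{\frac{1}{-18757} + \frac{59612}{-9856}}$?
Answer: $- \frac{6602464}{39934005} \approx -0.16533$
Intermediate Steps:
$\frac{1}{\frac{1}{-18757} + \frac{59612}{-9856}} = \frac{1}{- \frac{1}{18757} + 59612 \left(- \frac{1}{9856}\right)} = \frac{1}{- \frac{1}{18757} - \frac{2129}{352}} = \frac{1}{- \frac{39934005}{6602464}} = - \frac{6602464}{39934005}$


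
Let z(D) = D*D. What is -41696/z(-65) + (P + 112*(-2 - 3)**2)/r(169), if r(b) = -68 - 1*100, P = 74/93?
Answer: -875980477/33005700 ≈ -26.540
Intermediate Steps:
P = 74/93 (P = 74*(1/93) = 74/93 ≈ 0.79570)
r(b) = -168 (r(b) = -68 - 100 = -168)
z(D) = D**2
-41696/z(-65) + (P + 112*(-2 - 3)**2)/r(169) = -41696/((-65)**2) + (74/93 + 112*(-2 - 3)**2)/(-168) = -41696/4225 + (74/93 + 112*(-5)**2)*(-1/168) = -41696*1/4225 + (74/93 + 112*25)*(-1/168) = -41696/4225 + (74/93 + 2800)*(-1/168) = -41696/4225 + (260474/93)*(-1/168) = -41696/4225 - 130237/7812 = -875980477/33005700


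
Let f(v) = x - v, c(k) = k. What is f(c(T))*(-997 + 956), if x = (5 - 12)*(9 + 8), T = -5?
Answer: 4674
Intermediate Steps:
x = -119 (x = -7*17 = -119)
f(v) = -119 - v
f(c(T))*(-997 + 956) = (-119 - 1*(-5))*(-997 + 956) = (-119 + 5)*(-41) = -114*(-41) = 4674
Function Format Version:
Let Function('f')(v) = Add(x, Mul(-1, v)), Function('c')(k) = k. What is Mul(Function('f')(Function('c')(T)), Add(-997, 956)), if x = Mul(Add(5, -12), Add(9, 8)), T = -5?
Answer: 4674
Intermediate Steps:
x = -119 (x = Mul(-7, 17) = -119)
Function('f')(v) = Add(-119, Mul(-1, v))
Mul(Function('f')(Function('c')(T)), Add(-997, 956)) = Mul(Add(-119, Mul(-1, -5)), Add(-997, 956)) = Mul(Add(-119, 5), -41) = Mul(-114, -41) = 4674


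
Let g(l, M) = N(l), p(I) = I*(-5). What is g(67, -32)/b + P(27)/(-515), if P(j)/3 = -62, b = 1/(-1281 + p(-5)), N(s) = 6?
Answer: -3880854/515 ≈ -7535.6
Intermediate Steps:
p(I) = -5*I
b = -1/1256 (b = 1/(-1281 - 5*(-5)) = 1/(-1281 + 25) = 1/(-1256) = -1/1256 ≈ -0.00079618)
P(j) = -186 (P(j) = 3*(-62) = -186)
g(l, M) = 6
g(67, -32)/b + P(27)/(-515) = 6/(-1/1256) - 186/(-515) = 6*(-1256) - 186*(-1/515) = -7536 + 186/515 = -3880854/515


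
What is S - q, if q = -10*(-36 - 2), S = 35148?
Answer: 34768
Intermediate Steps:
q = 380 (q = -10*(-38) = 380)
S - q = 35148 - 1*380 = 35148 - 380 = 34768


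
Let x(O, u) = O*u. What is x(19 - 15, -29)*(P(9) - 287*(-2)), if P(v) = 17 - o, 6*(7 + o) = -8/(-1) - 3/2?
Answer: -207727/3 ≈ -69242.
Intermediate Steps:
o = -71/12 (o = -7 + (-8/(-1) - 3/2)/6 = -7 + (-8*(-1) - 3*1/2)/6 = -7 + (8 - 3/2)/6 = -7 + (1/6)*(13/2) = -7 + 13/12 = -71/12 ≈ -5.9167)
P(v) = 275/12 (P(v) = 17 - 1*(-71/12) = 17 + 71/12 = 275/12)
x(19 - 15, -29)*(P(9) - 287*(-2)) = ((19 - 15)*(-29))*(275/12 - 287*(-2)) = (4*(-29))*(275/12 + 574) = -116*7163/12 = -207727/3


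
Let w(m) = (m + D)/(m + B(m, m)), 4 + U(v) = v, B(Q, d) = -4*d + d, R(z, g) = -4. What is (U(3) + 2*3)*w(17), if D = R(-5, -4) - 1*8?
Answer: -25/34 ≈ -0.73529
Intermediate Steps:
B(Q, d) = -3*d
D = -12 (D = -4 - 1*8 = -4 - 8 = -12)
U(v) = -4 + v
w(m) = -(-12 + m)/(2*m) (w(m) = (m - 12)/(m - 3*m) = (-12 + m)/((-2*m)) = (-12 + m)*(-1/(2*m)) = -(-12 + m)/(2*m))
(U(3) + 2*3)*w(17) = ((-4 + 3) + 2*3)*((1/2)*(12 - 1*17)/17) = (-1 + 6)*((1/2)*(1/17)*(12 - 17)) = 5*((1/2)*(1/17)*(-5)) = 5*(-5/34) = -25/34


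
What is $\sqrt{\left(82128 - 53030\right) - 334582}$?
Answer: $2 i \sqrt{76371} \approx 552.71 i$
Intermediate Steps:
$\sqrt{\left(82128 - 53030\right) - 334582} = \sqrt{29098 - 334582} = \sqrt{-305484} = 2 i \sqrt{76371}$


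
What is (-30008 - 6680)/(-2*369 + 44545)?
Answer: -36688/43807 ≈ -0.83749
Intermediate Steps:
(-30008 - 6680)/(-2*369 + 44545) = -36688/(-738 + 44545) = -36688/43807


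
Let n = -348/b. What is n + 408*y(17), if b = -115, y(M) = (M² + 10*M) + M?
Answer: 22334268/115 ≈ 1.9421e+5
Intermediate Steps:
y(M) = M² + 11*M
n = 348/115 (n = -348/(-115) = -348*(-1/115) = 348/115 ≈ 3.0261)
n + 408*y(17) = 348/115 + 408*(17*(11 + 17)) = 348/115 + 408*(17*28) = 348/115 + 408*476 = 348/115 + 194208 = 22334268/115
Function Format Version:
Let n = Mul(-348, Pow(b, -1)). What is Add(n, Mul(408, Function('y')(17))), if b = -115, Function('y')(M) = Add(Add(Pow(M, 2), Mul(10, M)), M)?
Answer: Rational(22334268, 115) ≈ 1.9421e+5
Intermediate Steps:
Function('y')(M) = Add(Pow(M, 2), Mul(11, M))
n = Rational(348, 115) (n = Mul(-348, Pow(-115, -1)) = Mul(-348, Rational(-1, 115)) = Rational(348, 115) ≈ 3.0261)
Add(n, Mul(408, Function('y')(17))) = Add(Rational(348, 115), Mul(408, Mul(17, Add(11, 17)))) = Add(Rational(348, 115), Mul(408, Mul(17, 28))) = Add(Rational(348, 115), Mul(408, 476)) = Add(Rational(348, 115), 194208) = Rational(22334268, 115)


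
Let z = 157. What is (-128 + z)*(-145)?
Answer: -4205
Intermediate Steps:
(-128 + z)*(-145) = (-128 + 157)*(-145) = 29*(-145) = -4205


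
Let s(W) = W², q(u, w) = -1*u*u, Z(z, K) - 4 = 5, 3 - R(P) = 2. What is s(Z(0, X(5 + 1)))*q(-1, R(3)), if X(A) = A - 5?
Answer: -81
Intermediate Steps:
X(A) = -5 + A
R(P) = 1 (R(P) = 3 - 1*2 = 3 - 2 = 1)
Z(z, K) = 9 (Z(z, K) = 4 + 5 = 9)
q(u, w) = -u² (q(u, w) = -u*u = -u²)
s(Z(0, X(5 + 1)))*q(-1, R(3)) = 9²*(-1*(-1)²) = 81*(-1*1) = 81*(-1) = -81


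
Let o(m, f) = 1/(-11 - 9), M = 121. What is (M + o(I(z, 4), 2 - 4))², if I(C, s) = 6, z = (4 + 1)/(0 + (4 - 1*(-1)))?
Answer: 5851561/400 ≈ 14629.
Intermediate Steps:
z = 1 (z = 5/(0 + (4 + 1)) = 5/(0 + 5) = 5/5 = 5*(⅕) = 1)
o(m, f) = -1/20 (o(m, f) = 1/(-20) = -1/20)
(M + o(I(z, 4), 2 - 4))² = (121 - 1/20)² = (2419/20)² = 5851561/400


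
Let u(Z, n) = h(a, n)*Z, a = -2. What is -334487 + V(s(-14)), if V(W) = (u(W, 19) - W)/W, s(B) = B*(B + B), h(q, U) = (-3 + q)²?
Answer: -334463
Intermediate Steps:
s(B) = 2*B² (s(B) = B*(2*B) = 2*B²)
u(Z, n) = 25*Z (u(Z, n) = (-3 - 2)²*Z = (-5)²*Z = 25*Z)
V(W) = 24 (V(W) = (25*W - W)/W = (24*W)/W = 24)
-334487 + V(s(-14)) = -334487 + 24 = -334463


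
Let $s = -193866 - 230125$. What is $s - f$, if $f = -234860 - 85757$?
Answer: $-103374$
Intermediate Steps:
$s = -423991$
$f = -320617$ ($f = -234860 - 85757 = -320617$)
$s - f = -423991 - -320617 = -423991 + 320617 = -103374$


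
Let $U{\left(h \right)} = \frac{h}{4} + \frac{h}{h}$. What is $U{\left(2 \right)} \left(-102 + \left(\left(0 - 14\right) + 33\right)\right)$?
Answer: $- \frac{249}{2} \approx -124.5$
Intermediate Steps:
$U{\left(h \right)} = 1 + \frac{h}{4}$ ($U{\left(h \right)} = h \frac{1}{4} + 1 = \frac{h}{4} + 1 = 1 + \frac{h}{4}$)
$U{\left(2 \right)} \left(-102 + \left(\left(0 - 14\right) + 33\right)\right) = \left(1 + \frac{1}{4} \cdot 2\right) \left(-102 + \left(\left(0 - 14\right) + 33\right)\right) = \left(1 + \frac{1}{2}\right) \left(-102 + \left(-14 + 33\right)\right) = \frac{3 \left(-102 + 19\right)}{2} = \frac{3}{2} \left(-83\right) = - \frac{249}{2}$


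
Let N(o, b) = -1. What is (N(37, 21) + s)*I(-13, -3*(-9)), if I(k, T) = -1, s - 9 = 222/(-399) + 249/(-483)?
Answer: -21193/3059 ≈ -6.9281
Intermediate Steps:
s = 24252/3059 (s = 9 + (222/(-399) + 249/(-483)) = 9 + (222*(-1/399) + 249*(-1/483)) = 9 + (-74/133 - 83/161) = 9 - 3279/3059 = 24252/3059 ≈ 7.9281)
(N(37, 21) + s)*I(-13, -3*(-9)) = (-1 + 24252/3059)*(-1) = (21193/3059)*(-1) = -21193/3059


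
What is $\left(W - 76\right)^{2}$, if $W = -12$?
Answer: $7744$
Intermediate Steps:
$\left(W - 76\right)^{2} = \left(-12 - 76\right)^{2} = \left(-88\right)^{2} = 7744$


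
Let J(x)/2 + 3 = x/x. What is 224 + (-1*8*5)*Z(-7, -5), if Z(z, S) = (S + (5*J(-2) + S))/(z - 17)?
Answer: 174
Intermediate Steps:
J(x) = -4 (J(x) = -6 + 2*(x/x) = -6 + 2*1 = -6 + 2 = -4)
Z(z, S) = (-20 + 2*S)/(-17 + z) (Z(z, S) = (S + (5*(-4) + S))/(z - 17) = (S + (-20 + S))/(-17 + z) = (-20 + 2*S)/(-17 + z))
224 + (-1*8*5)*Z(-7, -5) = 224 + (-1*8*5)*(2*(-10 - 5)/(-17 - 7)) = 224 + (-8*5)*(2*(-15)/(-24)) = 224 - 80*(-1)*(-15)/24 = 224 - 40*5/4 = 224 - 50 = 174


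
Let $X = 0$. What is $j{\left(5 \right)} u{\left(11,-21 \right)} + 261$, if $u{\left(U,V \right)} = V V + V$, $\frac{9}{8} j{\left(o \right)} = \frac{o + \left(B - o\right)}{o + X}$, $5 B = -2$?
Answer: $\frac{3467}{15} \approx 231.13$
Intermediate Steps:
$B = - \frac{2}{5}$ ($B = \frac{1}{5} \left(-2\right) = - \frac{2}{5} \approx -0.4$)
$j{\left(o \right)} = - \frac{16}{45 o}$ ($j{\left(o \right)} = \frac{8 \frac{o - \left(\frac{2}{5} + o\right)}{o + 0}}{9} = \frac{8 \left(- \frac{2}{5 o}\right)}{9} = - \frac{16}{45 o}$)
$u{\left(U,V \right)} = V + V^{2}$ ($u{\left(U,V \right)} = V^{2} + V = V + V^{2}$)
$j{\left(5 \right)} u{\left(11,-21 \right)} + 261 = - \frac{16}{45 \cdot 5} \left(- 21 \left(1 - 21\right)\right) + 261 = \left(- \frac{16}{45}\right) \frac{1}{5} \left(\left(-21\right) \left(-20\right)\right) + 261 = \left(- \frac{16}{225}\right) 420 + 261 = - \frac{448}{15} + 261 = \frac{3467}{15}$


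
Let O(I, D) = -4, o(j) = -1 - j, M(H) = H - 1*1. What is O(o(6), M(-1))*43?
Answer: -172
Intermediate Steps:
M(H) = -1 + H (M(H) = H - 1 = -1 + H)
O(o(6), M(-1))*43 = -4*43 = -172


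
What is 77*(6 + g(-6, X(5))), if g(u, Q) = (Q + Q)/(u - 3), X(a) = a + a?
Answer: 2618/9 ≈ 290.89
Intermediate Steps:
X(a) = 2*a
g(u, Q) = 2*Q/(-3 + u) (g(u, Q) = (2*Q)/(-3 + u) = 2*Q/(-3 + u))
77*(6 + g(-6, X(5))) = 77*(6 + 2*(2*5)/(-3 - 6)) = 77*(6 + 2*10/(-9)) = 77*(6 + 2*10*(-⅑)) = 77*(6 - 20/9) = 77*(34/9) = 2618/9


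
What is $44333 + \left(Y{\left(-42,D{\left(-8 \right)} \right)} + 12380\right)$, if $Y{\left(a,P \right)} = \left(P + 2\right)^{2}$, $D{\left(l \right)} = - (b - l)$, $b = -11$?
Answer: $56738$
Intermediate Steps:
$D{\left(l \right)} = 11 + l$ ($D{\left(l \right)} = - (-11 - l) = 11 + l$)
$Y{\left(a,P \right)} = \left(2 + P\right)^{2}$
$44333 + \left(Y{\left(-42,D{\left(-8 \right)} \right)} + 12380\right) = 44333 + \left(\left(2 + \left(11 - 8\right)\right)^{2} + 12380\right) = 44333 + \left(\left(2 + 3\right)^{2} + 12380\right) = 44333 + \left(5^{2} + 12380\right) = 44333 + \left(25 + 12380\right) = 44333 + 12405 = 56738$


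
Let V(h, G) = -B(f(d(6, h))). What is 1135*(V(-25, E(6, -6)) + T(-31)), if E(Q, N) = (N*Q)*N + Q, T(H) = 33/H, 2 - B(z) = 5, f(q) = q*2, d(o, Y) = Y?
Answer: 68100/31 ≈ 2196.8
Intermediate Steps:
f(q) = 2*q
B(z) = -3 (B(z) = 2 - 1*5 = 2 - 5 = -3)
E(Q, N) = Q + Q*N**2 (E(Q, N) = Q*N**2 + Q = Q + Q*N**2)
V(h, G) = 3 (V(h, G) = -1*(-3) = 3)
1135*(V(-25, E(6, -6)) + T(-31)) = 1135*(3 + 33/(-31)) = 1135*(3 + 33*(-1/31)) = 1135*(3 - 33/31) = 1135*(60/31) = 68100/31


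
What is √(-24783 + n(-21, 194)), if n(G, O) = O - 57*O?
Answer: I*√35647 ≈ 188.8*I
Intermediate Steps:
n(G, O) = -56*O
√(-24783 + n(-21, 194)) = √(-24783 - 56*194) = √(-24783 - 10864) = √(-35647) = I*√35647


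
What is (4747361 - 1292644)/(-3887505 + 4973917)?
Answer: 3454717/1086412 ≈ 3.1799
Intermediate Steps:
(4747361 - 1292644)/(-3887505 + 4973917) = 3454717/1086412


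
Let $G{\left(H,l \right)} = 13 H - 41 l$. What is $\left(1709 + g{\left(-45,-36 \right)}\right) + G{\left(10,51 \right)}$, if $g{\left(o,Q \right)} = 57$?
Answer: $-195$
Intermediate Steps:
$G{\left(H,l \right)} = - 41 l + 13 H$
$\left(1709 + g{\left(-45,-36 \right)}\right) + G{\left(10,51 \right)} = \left(1709 + 57\right) + \left(\left(-41\right) 51 + 13 \cdot 10\right) = 1766 + \left(-2091 + 130\right) = 1766 - 1961 = -195$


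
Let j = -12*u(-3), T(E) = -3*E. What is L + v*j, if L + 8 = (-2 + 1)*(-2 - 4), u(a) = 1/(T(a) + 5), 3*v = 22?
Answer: -58/7 ≈ -8.2857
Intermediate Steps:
v = 22/3 (v = (⅓)*22 = 22/3 ≈ 7.3333)
u(a) = 1/(5 - 3*a) (u(a) = 1/(-3*a + 5) = 1/(5 - 3*a))
j = -6/7 (j = -(-12)/(-5 + 3*(-3)) = -(-12)/(-5 - 9) = -(-12)/(-14) = -(-12)*(-1)/14 = -12*1/14 = -6/7 ≈ -0.85714)
L = -2 (L = -8 + (-2 + 1)*(-2 - 4) = -8 - 1*(-6) = -8 + 6 = -2)
L + v*j = -2 + (22/3)*(-6/7) = -2 - 44/7 = -58/7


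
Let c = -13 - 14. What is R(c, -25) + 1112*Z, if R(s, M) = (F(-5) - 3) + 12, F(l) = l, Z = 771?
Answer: 857356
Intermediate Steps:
c = -27
R(s, M) = 4 (R(s, M) = (-5 - 3) + 12 = -8 + 12 = 4)
R(c, -25) + 1112*Z = 4 + 1112*771 = 4 + 857352 = 857356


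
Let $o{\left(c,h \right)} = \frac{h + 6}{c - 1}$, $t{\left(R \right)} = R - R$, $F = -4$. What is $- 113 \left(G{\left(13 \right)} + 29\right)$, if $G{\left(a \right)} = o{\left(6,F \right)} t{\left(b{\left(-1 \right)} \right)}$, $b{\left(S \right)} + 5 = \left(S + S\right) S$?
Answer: $-3277$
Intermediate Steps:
$b{\left(S \right)} = -5 + 2 S^{2}$ ($b{\left(S \right)} = -5 + \left(S + S\right) S = -5 + 2 S S = -5 + 2 S^{2}$)
$t{\left(R \right)} = 0$
$o{\left(c,h \right)} = \frac{6 + h}{-1 + c}$
$G{\left(a \right)} = 0$ ($G{\left(a \right)} = \frac{6 - 4}{-1 + 6} \cdot 0 = \frac{1}{5} \cdot 2 \cdot 0 = \frac{2}{5} \cdot 0 = 0$)
$- 113 \left(G{\left(13 \right)} + 29\right) = - 113 \left(0 + 29\right) = \left(-113\right) 29 = -3277$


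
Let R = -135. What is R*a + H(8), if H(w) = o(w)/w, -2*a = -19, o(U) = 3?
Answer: -10257/8 ≈ -1282.1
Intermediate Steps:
a = 19/2 (a = -1/2*(-19) = 19/2 ≈ 9.5000)
H(w) = 3/w
R*a + H(8) = -135*19/2 + 3/8 = -2565/2 + 3*(1/8) = -2565/2 + 3/8 = -10257/8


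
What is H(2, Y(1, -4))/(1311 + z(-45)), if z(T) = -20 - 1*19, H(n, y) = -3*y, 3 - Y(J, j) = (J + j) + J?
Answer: -5/424 ≈ -0.011792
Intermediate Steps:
Y(J, j) = 3 - j - 2*J (Y(J, j) = 3 - ((J + j) + J) = 3 - (j + 2*J) = 3 + (-j - 2*J) = 3 - j - 2*J)
z(T) = -39 (z(T) = -20 - 19 = -39)
H(2, Y(1, -4))/(1311 + z(-45)) = (-3*(3 - 1*(-4) - 2*1))/(1311 - 39) = (-3*(3 + 4 - 2))/1272 = (-3*5)/1272 = (1/1272)*(-15) = -5/424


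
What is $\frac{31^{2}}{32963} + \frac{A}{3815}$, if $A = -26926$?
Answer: $- \frac{126270789}{17964835} \approx -7.0288$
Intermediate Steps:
$\frac{31^{2}}{32963} + \frac{A}{3815} = \frac{31^{2}}{32963} - \frac{26926}{3815} = 961 \cdot \frac{1}{32963} - \frac{26926}{3815} = \frac{961}{32963} - \frac{26926}{3815} = - \frac{126270789}{17964835}$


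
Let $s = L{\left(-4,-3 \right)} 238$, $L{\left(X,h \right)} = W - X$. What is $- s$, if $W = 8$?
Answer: $-2856$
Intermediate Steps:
$L{\left(X,h \right)} = 8 - X$
$s = 2856$ ($s = \left(8 - -4\right) 238 = \left(8 + 4\right) 238 = 12 \cdot 238 = 2856$)
$- s = \left(-1\right) 2856 = -2856$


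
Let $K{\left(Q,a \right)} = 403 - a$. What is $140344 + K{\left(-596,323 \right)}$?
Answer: $140424$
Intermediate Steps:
$140344 + K{\left(-596,323 \right)} = 140344 + \left(403 - 323\right) = 140344 + 80 = 140424$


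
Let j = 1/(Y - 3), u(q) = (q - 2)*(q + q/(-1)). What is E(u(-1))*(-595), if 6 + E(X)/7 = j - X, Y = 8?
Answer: 24157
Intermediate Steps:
u(q) = 0 (u(q) = (-2 + q)*(q + q*(-1)) = (-2 + q)*(q - q) = (-2 + q)*0 = 0)
j = 1/5 (j = 1/(8 - 3) = 1/5 ≈ 0.20000)
E(X) = -203/5 - 7*X (E(X) = -42 + 7*(1/5 - X) = -42 + (7/5 - 7*X) = -203/5 - 7*X)
E(u(-1))*(-595) = (-203/5 - 7*0)*(-595) = (-203/5 + 0)*(-595) = -203/5*(-595) = 24157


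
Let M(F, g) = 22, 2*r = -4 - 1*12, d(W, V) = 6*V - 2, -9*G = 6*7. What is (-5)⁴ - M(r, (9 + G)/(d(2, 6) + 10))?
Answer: 603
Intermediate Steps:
G = -14/3 (G = -2*7/3 = -⅑*42 = -14/3 ≈ -4.6667)
d(W, V) = -2 + 6*V
r = -8 (r = (-4 - 1*12)/2 = (-4 - 12)/2 = (½)*(-16) = -8)
(-5)⁴ - M(r, (9 + G)/(d(2, 6) + 10)) = (-5)⁴ - 1*22 = 625 - 22 = 603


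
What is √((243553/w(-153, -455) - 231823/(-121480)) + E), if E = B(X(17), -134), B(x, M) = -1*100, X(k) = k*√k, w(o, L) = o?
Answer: I*√16216665554957090/3097740 ≈ 41.109*I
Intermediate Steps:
X(k) = k^(3/2)
B(x, M) = -100
E = -100
√((243553/w(-153, -455) - 231823/(-121480)) + E) = √((243553/(-153) - 231823/(-121480)) - 100) = √((243553*(-1/153) - 231823*(-1/121480)) - 100) = √((-243553/153 + 231823/121480) - 100) = √(-29551349521/18586440 - 100) = √(-31409993521/18586440) = I*√16216665554957090/3097740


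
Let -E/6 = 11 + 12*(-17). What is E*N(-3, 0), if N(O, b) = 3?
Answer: 3474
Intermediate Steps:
E = 1158 (E = -6*(11 + 12*(-17)) = -6*(11 - 204) = -6*(-193) = 1158)
E*N(-3, 0) = 1158*3 = 3474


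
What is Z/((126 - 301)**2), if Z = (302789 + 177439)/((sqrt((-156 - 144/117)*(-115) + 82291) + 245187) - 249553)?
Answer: -68604*sqrt(13)/(-4375*sqrt(1304843) + 19101250*sqrt(13)) ≈ -0.0038726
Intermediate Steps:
Z = 480228/(-4366 + sqrt(16962959)/13) (Z = 480228/((sqrt((-156 - 144*1/117)*(-115) + 82291) + 245187) - 249553) = 480228/((sqrt((-156 - 16/13)*(-115) + 82291) + 245187) - 249553) = 480228/((sqrt(-2044/13*(-115) + 82291) + 245187) - 249553) = 480228/((sqrt(235060/13 + 82291) + 245187) - 249553) = 480228/((sqrt(1304843/13) + 245187) - 249553) = 480228/((sqrt(16962959)/13 + 245187) - 249553) = 480228/((245187 + sqrt(16962959)/13) - 249553) = 480228/(-4366 + sqrt(16962959)/13) ≈ -118.60)
Z/((126 - 301)**2) = (-480228*sqrt(13)/(-sqrt(1304843) + 4366*sqrt(13)))/((126 - 301)**2) = (-480228*sqrt(13)/(-sqrt(1304843) + 4366*sqrt(13)))/((-175)**2) = -480228*sqrt(13)/(-sqrt(1304843) + 4366*sqrt(13))/30625 = -480228*sqrt(13)/(-sqrt(1304843) + 4366*sqrt(13))*(1/30625) = -68604*sqrt(13)/(4375*(-sqrt(1304843) + 4366*sqrt(13)))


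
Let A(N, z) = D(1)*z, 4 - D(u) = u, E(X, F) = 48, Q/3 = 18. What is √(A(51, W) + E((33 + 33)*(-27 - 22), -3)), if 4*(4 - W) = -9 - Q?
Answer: √429/2 ≈ 10.356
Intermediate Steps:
Q = 54 (Q = 3*18 = 54)
D(u) = 4 - u
W = 79/4 (W = 4 - (-9 - 1*54)/4 = 4 - (-9 - 54)/4 = 4 - ¼*(-63) = 4 + 63/4 = 79/4 ≈ 19.750)
A(N, z) = 3*z (A(N, z) = (4 - 1*1)*z = (4 - 1)*z = 3*z)
√(A(51, W) + E((33 + 33)*(-27 - 22), -3)) = √(3*(79/4) + 48) = √(237/4 + 48) = √(429/4) = √429/2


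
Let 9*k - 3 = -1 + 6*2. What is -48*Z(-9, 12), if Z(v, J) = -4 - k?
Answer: 800/3 ≈ 266.67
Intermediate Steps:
k = 14/9 (k = ⅓ + (-1 + 6*2)/9 = ⅓ + (-1 + 12)/9 = ⅓ + (⅑)*11 = ⅓ + 11/9 = 14/9 ≈ 1.5556)
Z(v, J) = -50/9 (Z(v, J) = -4 - 1*14/9 = -4 - 14/9 = -50/9)
-48*Z(-9, 12) = -48*(-50/9) = 800/3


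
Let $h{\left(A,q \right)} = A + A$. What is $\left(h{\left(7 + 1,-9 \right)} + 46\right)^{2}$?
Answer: $3844$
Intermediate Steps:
$h{\left(A,q \right)} = 2 A$
$\left(h{\left(7 + 1,-9 \right)} + 46\right)^{2} = \left(2 \left(7 + 1\right) + 46\right)^{2} = \left(2 \cdot 8 + 46\right)^{2} = \left(16 + 46\right)^{2} = 62^{2} = 3844$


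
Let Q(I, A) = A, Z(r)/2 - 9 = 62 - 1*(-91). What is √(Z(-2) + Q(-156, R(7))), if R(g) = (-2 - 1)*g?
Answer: √303 ≈ 17.407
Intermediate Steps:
Z(r) = 324 (Z(r) = 18 + 2*(62 - 1*(-91)) = 18 + 2*(62 + 91) = 18 + 2*153 = 18 + 306 = 324)
R(g) = -3*g
√(Z(-2) + Q(-156, R(7))) = √(324 - 3*7) = √(324 - 21) = √303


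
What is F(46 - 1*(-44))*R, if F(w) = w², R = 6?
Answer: 48600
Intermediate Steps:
F(46 - 1*(-44))*R = (46 - 1*(-44))²*6 = (46 + 44)²*6 = 90²*6 = 8100*6 = 48600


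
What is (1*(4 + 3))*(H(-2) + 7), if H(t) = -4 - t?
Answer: 35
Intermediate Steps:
(1*(4 + 3))*(H(-2) + 7) = (1*(4 + 3))*((-4 - 1*(-2)) + 7) = (1*7)*((-4 + 2) + 7) = 7*(-2 + 7) = 7*5 = 35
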